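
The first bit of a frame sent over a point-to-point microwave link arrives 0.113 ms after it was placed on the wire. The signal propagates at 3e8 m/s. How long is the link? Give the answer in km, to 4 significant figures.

d = s × t_prop = 300000000 × 0.000113 = 33.90 km.

33.90 km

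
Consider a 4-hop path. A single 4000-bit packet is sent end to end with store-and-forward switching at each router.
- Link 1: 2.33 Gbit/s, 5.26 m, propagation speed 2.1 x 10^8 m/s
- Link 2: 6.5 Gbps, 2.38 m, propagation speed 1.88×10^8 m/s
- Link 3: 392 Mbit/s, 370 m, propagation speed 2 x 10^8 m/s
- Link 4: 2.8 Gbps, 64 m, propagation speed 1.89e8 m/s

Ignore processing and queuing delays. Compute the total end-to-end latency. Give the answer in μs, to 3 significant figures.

16.2 μs

Transmission delays (L/R per hop): 1.71674, 0.615385, 10.2041, 1.42857 μs; sum = 13.9648 μs.
Propagation delays (d/s per hop): 0.0250476, 0.0126596, 1.85, 0.338624 μs; sum = 2.22633 μs.
End-to-end = 16.2 μs.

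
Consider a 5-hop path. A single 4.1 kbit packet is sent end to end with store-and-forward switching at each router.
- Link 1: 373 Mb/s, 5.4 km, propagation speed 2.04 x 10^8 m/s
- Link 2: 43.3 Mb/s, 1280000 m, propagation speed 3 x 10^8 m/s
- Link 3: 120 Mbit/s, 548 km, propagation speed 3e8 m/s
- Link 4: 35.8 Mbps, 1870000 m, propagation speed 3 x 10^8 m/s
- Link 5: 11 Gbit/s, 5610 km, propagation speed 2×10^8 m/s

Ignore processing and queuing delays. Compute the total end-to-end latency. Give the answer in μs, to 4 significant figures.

L = 4100 bits.
Transmission delays (L/R per hop): 10.992, 94.6882, 34.1667, 114.525, 0.372727 μs; sum = 254.745 μs.
Propagation delays (d/s per hop): 26.4706, 4266.67, 1826.67, 6233.33, 28050 μs; sum = 40403.1 μs.
End-to-end = 40660 μs.

40660 μs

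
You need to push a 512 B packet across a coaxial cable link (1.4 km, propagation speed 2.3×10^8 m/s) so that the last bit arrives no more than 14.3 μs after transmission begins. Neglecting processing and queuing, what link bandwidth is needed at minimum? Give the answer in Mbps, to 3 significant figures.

499 Mbps

L = 4096 bits.
Propagation delay = 1400 / 2.3e+08 = 6.08696 μs.
Transmission budget = 14.3 − 6.08696 = 8.21304 μs.
R ≥ L / t_tx = 4096 bits / 8.21304e-06 s = 499 Mbps.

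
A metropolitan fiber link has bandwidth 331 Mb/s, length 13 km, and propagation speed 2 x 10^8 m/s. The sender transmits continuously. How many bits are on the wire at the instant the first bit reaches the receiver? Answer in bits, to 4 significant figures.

Propagation delay = 13000 / 200000000 = 6.5e-05 s.
BDP = R × t_prop = 331000000 × 6.5e-05 = 21515 bits.

21520 bits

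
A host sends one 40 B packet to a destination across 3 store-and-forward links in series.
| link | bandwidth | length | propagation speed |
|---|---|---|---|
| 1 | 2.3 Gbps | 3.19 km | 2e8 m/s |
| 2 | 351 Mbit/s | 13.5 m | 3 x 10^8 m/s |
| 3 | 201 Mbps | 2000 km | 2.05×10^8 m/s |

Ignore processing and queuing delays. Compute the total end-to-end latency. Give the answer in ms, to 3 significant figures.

L = 40 × 8 = 320 bits.
Transmission delays (L/R per hop): 0.00013913, 0.000911681, 0.00159204 ms; sum = 0.00264285 ms.
Propagation delays (d/s per hop): 0.01595, 4.5e-05, 9.7561 ms; sum = 9.77209 ms.
End-to-end = 9.77 ms.

9.77 ms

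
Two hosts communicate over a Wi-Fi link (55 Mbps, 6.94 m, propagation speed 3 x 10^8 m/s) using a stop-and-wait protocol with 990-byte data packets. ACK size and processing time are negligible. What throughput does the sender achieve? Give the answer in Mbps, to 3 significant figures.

t_tx = L/R = 7920/55000000 = 0.000144 s.
t_prop = 6.94/300000000 = 2.31333e-08 s; RTT = 4.62667e-08 s.
Cycle = t_tx + RTT = 0.000144046 s.
Throughput = L / cycle = 7920 / 0.000144046 = 55.0 Mbps.

55.0 Mbps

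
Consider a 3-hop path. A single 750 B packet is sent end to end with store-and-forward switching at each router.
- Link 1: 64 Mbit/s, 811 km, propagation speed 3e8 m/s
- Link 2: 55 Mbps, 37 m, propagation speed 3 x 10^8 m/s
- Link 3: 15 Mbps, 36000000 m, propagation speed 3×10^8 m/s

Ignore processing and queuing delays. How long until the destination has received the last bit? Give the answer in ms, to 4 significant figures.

123.3 ms

L = 750 × 8 = 6000 bits.
Transmission delays (L/R per hop): 0.09375, 0.109091, 0.4 ms; sum = 0.602841 ms.
Propagation delays (d/s per hop): 2.70333, 0.000123333, 120 ms; sum = 122.703 ms.
End-to-end = 123.3 ms.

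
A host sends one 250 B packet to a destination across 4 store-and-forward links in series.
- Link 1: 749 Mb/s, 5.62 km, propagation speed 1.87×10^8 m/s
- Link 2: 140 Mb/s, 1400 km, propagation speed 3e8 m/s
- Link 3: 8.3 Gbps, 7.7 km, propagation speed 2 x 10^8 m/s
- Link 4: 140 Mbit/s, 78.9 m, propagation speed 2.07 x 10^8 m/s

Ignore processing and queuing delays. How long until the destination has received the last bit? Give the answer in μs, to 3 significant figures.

4770 μs

L = 250 × 8 = 2000 bits.
Transmission delays (L/R per hop): 2.67023, 14.2857, 0.240964, 14.2857 μs; sum = 31.4826 μs.
Propagation delays (d/s per hop): 30.0535, 4666.67, 38.5, 0.381159 μs; sum = 4735.6 μs.
End-to-end = 4770 μs.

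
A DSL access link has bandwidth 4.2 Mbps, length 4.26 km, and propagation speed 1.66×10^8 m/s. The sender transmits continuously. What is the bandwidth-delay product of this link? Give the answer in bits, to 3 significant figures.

Propagation delay = 4260 / 166000000 = 2.56627e-05 s.
BDP = R × t_prop = 4200000 × 2.56627e-05 = 107.783 bits.

108 bits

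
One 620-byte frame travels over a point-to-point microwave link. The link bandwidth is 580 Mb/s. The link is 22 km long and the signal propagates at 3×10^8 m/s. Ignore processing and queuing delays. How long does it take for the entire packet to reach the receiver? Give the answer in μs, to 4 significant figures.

L = 620 × 8 = 4960 bits.
Transmission delay = L/R = 4960 / 580000000 = 8.55172 μs.
Propagation delay = d/s = 22000 m / 300000000 m/s = 73.3333 μs.
Total = 81.89 μs.

81.89 μs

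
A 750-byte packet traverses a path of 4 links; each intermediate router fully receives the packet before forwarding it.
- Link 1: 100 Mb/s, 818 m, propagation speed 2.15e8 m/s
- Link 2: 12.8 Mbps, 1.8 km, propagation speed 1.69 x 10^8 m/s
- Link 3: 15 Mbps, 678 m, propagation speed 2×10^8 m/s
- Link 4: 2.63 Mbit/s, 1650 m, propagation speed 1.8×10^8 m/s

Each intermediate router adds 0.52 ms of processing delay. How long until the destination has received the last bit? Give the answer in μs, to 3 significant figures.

L = 750 × 8 = 6000 bits.
Transmission delays (L/R per hop): 60, 468.75, 400, 2281.37 μs; sum = 3210.12 μs.
Propagation delays (d/s per hop): 3.80465, 10.6509, 3.39, 9.16667 μs; sum = 27.0122 μs.
Processing at 3 router(s): 3 × 0.52 ms = 1560 μs.
End-to-end = 4800 μs.

4800 μs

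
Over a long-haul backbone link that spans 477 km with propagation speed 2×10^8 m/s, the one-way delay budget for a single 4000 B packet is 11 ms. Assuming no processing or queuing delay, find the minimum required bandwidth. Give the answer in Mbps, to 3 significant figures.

3.71 Mbps

L = 32000 bits.
Propagation delay = 477000 / 200000000 = 2.385 ms.
Transmission budget = 11 − 2.385 = 8.615 ms.
R ≥ L / t_tx = 32000 bits / 0.008615 s = 3.71 Mbps.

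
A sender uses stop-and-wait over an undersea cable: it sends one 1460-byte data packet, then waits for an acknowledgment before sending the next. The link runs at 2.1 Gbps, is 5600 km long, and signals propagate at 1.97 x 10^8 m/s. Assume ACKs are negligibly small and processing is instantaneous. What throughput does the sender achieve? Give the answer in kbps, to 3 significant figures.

t_tx = L/R = 11680/2100000000 = 5.5619e-06 s.
t_prop = 5600000/197000000 = 0.0284264 s; RTT = 0.0568528 s.
Cycle = t_tx + RTT = 0.0568584 s.
Throughput = L / cycle = 11680 / 0.0568584 = 205 kbps.

205 kbps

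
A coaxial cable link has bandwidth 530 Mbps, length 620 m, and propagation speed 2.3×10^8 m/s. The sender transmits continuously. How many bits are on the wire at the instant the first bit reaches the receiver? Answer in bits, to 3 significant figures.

1430 bits

Propagation delay = 620 / 2.3e+08 = 2.69565e-06 s.
BDP = R × t_prop = 530000000 × 2.69565e-06 = 1428.7 bits.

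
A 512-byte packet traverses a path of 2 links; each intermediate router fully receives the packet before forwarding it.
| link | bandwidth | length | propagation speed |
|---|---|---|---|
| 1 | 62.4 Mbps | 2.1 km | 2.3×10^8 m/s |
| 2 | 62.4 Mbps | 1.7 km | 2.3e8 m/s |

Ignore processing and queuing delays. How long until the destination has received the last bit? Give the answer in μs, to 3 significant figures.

148 μs

L = 512 × 8 = 4096 bits.
Transmission delay per hop = L/R = 4096/62400000 = 65.641 μs; 2 hops → 131.282 μs.
Propagation delays (d/s per hop): 9.13043, 7.3913 μs; sum = 16.5217 μs.
End-to-end = 148 μs.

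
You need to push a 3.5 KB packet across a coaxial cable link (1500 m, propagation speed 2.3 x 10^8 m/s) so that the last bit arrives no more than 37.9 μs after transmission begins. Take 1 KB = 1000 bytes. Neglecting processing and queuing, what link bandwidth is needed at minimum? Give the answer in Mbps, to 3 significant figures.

892 Mbps

L = 28000 bits.
Propagation delay = 1500 / 2.3e+08 = 6.52174 μs.
Transmission budget = 37.9 − 6.52174 = 31.3783 μs.
R ≥ L / t_tx = 28000 bits / 3.13783e-05 s = 892 Mbps.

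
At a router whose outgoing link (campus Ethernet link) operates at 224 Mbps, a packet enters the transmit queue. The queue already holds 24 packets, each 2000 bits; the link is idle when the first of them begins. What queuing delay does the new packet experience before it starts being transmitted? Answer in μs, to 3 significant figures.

Each queued packet: L/R = 2000/224000000 = 8.92857 μs.
24 queued → 214.286 μs.
Queuing delay = 214 μs.

214 μs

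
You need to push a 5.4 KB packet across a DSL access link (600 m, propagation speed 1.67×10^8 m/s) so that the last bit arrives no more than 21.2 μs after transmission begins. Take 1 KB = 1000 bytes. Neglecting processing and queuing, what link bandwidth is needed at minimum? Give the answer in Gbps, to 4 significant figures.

L = 43200 bits.
Propagation delay = 600 / 167000000 = 3.59281 μs.
Transmission budget = 21.2 − 3.59281 = 17.6072 μs.
R ≥ L / t_tx = 43200 bits / 1.76072e-05 s = 2.454 Gbps.

2.454 Gbps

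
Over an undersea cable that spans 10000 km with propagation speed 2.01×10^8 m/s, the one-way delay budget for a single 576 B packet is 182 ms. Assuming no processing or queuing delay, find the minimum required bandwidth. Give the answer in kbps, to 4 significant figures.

L = 4608 bits.
Propagation delay = 10000000 / 2.01e+08 = 49.7512 ms.
Transmission budget = 182 − 49.7512 = 132.249 ms.
R ≥ L / t_tx = 4608 bits / 0.132249 s = 34.84 kbps.

34.84 kbps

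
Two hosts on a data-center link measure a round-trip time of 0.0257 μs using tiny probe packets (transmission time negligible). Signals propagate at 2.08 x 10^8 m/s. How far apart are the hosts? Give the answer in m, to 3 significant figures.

2.67 m

One-way propagation = RTT/2 = 0.01285 μs.
d = s × t = 208000000 × 1.285e-08 = 2.67 m.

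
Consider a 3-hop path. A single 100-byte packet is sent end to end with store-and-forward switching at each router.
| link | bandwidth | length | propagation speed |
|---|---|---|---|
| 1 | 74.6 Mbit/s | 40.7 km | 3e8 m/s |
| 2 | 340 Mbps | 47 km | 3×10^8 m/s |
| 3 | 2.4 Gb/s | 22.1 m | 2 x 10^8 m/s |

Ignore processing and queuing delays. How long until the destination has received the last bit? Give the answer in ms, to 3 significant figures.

L = 100 × 8 = 800 bits.
Transmission delays (L/R per hop): 0.0107239, 0.00235294, 0.000333333 ms; sum = 0.0134101 ms.
Propagation delays (d/s per hop): 0.135667, 0.156667, 0.0001105 ms; sum = 0.292444 ms.
End-to-end = 0.306 ms.

0.306 ms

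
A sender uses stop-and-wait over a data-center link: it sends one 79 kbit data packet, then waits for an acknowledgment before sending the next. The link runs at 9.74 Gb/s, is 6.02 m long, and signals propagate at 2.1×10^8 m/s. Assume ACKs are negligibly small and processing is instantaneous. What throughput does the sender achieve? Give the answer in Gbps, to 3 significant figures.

t_tx = L/R = 79000/9740000000 = 8.11088e-06 s.
t_prop = 6.02/210000000 = 2.86667e-08 s; RTT = 5.73333e-08 s.
Cycle = t_tx + RTT = 8.16822e-06 s.
Throughput = L / cycle = 79000 / 8.16822e-06 = 9.67 Gbps.

9.67 Gbps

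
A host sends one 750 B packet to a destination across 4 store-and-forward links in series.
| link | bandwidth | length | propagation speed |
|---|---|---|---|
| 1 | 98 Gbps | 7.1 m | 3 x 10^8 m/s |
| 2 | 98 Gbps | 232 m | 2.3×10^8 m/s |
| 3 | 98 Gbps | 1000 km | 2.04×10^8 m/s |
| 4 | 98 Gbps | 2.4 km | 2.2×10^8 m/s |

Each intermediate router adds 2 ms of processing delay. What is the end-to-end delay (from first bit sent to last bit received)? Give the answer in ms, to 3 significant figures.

10.9 ms

L = 750 × 8 = 6000 bits.
Transmission delay per hop = L/R = 6000/98000000000 = 6.12245e-05 ms; 4 hops → 0.000244898 ms.
Propagation delays (d/s per hop): 2.36667e-05, 0.0010087, 4.90196, 0.0109091 ms; sum = 4.9139 ms.
Processing at 3 router(s): 3 × 2 ms = 6 ms.
End-to-end = 10.9 ms.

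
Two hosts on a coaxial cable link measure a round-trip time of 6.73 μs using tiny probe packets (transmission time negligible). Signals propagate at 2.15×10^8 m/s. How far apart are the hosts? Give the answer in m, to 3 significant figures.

723 m

One-way propagation = RTT/2 = 3.365 μs.
d = s × t = 215000000 × 3.365e-06 = 723 m.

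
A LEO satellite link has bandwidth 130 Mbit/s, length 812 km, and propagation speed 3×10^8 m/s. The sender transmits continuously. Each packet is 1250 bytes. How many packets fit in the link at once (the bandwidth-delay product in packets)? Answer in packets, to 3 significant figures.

Propagation delay = 812000 / 300000000 = 0.00270667 s.
BDP = R × t_prop = 130000000 × 0.00270667 = 351867 bits.
In packets of 10000 bits: 35.2 packets.

35.2 packets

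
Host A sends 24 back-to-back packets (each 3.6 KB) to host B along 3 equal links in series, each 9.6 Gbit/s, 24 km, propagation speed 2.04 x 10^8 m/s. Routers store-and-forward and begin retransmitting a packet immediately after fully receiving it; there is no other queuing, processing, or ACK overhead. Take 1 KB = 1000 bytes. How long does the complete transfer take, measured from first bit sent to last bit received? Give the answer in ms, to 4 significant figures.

Per-hop transmission t_tx = L/R = 28800/9600000000 = 0.003 ms.
Per-hop propagation t_prop = 24000/204000000 = 0.117647 ms.
Pipeline fill: first packet needs 3·t_tx to clear all hops; remaining 23 packets each add one t_tx.
Total = (3+24-1)·t_tx + 3·t_prop = 26·0.003 + 3·0.117647 = 0.4309 ms.

0.4309 ms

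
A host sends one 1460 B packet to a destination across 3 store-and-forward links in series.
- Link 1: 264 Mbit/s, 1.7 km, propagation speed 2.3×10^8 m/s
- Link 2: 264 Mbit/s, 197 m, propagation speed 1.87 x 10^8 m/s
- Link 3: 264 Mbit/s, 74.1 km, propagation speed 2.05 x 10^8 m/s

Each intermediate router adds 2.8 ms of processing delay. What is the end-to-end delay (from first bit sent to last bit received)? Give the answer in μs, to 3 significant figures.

L = 1460 × 8 = 11680 bits.
Transmission delay per hop = L/R = 11680/264000000 = 44.2424 μs; 3 hops → 132.727 μs.
Propagation delays (d/s per hop): 7.3913, 1.05348, 361.463 μs; sum = 369.908 μs.
Processing at 2 router(s): 2 × 2.8 ms = 5600 μs.
End-to-end = 6100 μs.

6100 μs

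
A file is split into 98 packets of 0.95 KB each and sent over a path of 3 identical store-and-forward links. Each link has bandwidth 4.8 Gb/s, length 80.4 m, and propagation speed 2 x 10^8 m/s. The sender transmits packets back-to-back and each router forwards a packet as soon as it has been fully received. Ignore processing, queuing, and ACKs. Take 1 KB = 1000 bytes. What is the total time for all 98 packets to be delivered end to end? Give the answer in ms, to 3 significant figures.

Per-hop transmission t_tx = L/R = 7600/4800000000 = 0.00158333 ms.
Per-hop propagation t_prop = 80.4/200000000 = 0.000402 ms.
Pipeline fill: first packet needs 3·t_tx to clear all hops; remaining 97 packets each add one t_tx.
Total = (3+98-1)·t_tx + 3·t_prop = 100·0.00158333 + 3·0.000402 = 0.160 ms.

0.160 ms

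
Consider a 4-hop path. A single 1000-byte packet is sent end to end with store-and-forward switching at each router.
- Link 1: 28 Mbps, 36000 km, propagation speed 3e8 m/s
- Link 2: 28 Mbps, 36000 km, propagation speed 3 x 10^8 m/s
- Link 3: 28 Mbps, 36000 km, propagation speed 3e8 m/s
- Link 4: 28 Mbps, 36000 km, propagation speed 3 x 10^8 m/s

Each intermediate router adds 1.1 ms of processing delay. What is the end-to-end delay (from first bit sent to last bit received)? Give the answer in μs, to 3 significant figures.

L = 1000 × 8 = 8000 bits.
Transmission delay per hop = L/R = 8000/28000000 = 285.714 μs; 4 hops → 1142.86 μs.
Propagation delays (d/s per hop): 120000, 120000, 120000, 120000 μs; sum = 480000 μs.
Processing at 3 router(s): 3 × 1.1 ms = 3300 μs.
End-to-end = 484000 μs.

484000 μs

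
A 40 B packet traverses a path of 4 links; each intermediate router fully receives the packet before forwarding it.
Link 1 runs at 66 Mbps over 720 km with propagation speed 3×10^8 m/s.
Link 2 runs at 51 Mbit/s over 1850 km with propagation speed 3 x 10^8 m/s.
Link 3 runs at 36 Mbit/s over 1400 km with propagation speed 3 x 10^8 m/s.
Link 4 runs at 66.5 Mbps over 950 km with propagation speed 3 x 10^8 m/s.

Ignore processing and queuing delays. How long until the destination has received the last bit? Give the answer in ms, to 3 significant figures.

16.4 ms

L = 40 × 8 = 320 bits.
Transmission delays (L/R per hop): 0.00484848, 0.00627451, 0.00888889, 0.00481203 ms; sum = 0.0248239 ms.
Propagation delays (d/s per hop): 2.4, 6.16667, 4.66667, 3.16667 ms; sum = 16.4 ms.
End-to-end = 16.4 ms.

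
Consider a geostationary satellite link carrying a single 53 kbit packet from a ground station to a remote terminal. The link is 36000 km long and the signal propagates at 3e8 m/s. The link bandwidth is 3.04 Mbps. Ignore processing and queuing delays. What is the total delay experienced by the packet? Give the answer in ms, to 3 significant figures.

L = 53000 bits.
Transmission delay = L/R = 53000 / 3040000 = 17.4342 ms.
Propagation delay = d/s = 36000000 m / 300000000 m/s = 120 ms.
Total = 137 ms.

137 ms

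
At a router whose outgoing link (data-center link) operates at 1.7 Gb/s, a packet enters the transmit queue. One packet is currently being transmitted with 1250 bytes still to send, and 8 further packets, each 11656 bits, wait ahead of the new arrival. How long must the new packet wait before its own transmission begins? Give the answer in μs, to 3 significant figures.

60.7 μs

Each queued packet: L/R = 11656/1700000000 = 6.85647 μs.
8 queued → 54.8518 μs.
Plus remaining 10000 bits of current packet: 5.88235 μs.
Queuing delay = 60.7 μs.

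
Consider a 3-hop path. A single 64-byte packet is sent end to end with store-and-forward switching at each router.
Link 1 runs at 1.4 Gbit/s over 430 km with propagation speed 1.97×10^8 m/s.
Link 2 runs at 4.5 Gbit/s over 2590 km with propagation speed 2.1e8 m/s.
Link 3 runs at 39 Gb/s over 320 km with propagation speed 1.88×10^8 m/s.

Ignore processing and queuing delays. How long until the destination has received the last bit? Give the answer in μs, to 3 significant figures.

16200 μs

L = 64 × 8 = 512 bits.
Transmission delays (L/R per hop): 0.365714, 0.113778, 0.0131282 μs; sum = 0.49262 μs.
Propagation delays (d/s per hop): 2182.74, 12333.3, 1702.13 μs; sum = 16218.2 μs.
End-to-end = 16200 μs.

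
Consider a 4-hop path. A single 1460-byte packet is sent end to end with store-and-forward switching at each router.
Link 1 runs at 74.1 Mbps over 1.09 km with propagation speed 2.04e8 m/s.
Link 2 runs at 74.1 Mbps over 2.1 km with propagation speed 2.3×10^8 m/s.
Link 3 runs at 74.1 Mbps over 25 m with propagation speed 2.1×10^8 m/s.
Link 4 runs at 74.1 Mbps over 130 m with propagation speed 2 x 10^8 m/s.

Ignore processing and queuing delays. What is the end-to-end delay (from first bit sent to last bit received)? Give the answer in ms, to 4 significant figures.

L = 1460 × 8 = 11680 bits.
Transmission delay per hop = L/R = 11680/74100000 = 0.157625 ms; 4 hops → 0.630499 ms.
Propagation delays (d/s per hop): 0.00534314, 0.00913043, 0.000119048, 0.00065 ms; sum = 0.0152426 ms.
End-to-end = 0.6457 ms.

0.6457 ms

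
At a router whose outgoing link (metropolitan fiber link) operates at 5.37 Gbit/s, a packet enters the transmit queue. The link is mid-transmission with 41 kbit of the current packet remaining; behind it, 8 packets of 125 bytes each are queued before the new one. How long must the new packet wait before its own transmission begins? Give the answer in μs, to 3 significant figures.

9.12 μs

Each queued packet: L/R = 1000/5370000000 = 0.18622 μs.
8 queued → 1.48976 μs.
Plus remaining 41000 bits of current packet: 7.63501 μs.
Queuing delay = 9.12 μs.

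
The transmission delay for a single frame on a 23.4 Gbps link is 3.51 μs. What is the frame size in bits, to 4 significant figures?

82130 bits

L = R × t_tx = 23400000000 b/s × 3.51e-06 s = 82134 bits.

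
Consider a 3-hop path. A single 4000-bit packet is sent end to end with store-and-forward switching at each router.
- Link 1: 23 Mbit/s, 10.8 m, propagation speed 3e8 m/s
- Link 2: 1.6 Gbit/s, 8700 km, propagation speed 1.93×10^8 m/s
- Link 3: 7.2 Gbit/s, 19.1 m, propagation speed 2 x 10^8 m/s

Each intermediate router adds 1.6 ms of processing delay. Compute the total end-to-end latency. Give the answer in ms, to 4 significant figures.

48.45 ms

Transmission delays (L/R per hop): 0.173913, 0.0025, 0.000555556 ms; sum = 0.176969 ms.
Propagation delays (d/s per hop): 3.6e-05, 45.0777, 9.55e-05 ms; sum = 45.0779 ms.
Processing at 2 router(s): 2 × 1.6 ms = 3.2 ms.
End-to-end = 48.45 ms.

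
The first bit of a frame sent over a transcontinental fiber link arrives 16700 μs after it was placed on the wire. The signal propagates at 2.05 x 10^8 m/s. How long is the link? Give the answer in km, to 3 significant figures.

d = s × t_prop = 2.05e+08 × 0.0167 = 3420 km.

3420 km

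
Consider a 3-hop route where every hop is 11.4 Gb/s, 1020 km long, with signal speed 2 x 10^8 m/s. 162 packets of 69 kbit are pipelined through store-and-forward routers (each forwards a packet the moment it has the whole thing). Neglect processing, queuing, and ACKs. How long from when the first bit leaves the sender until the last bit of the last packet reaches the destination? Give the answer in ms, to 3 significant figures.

Per-hop transmission t_tx = L/R = 69000/11400000000 = 0.00605263 ms.
Per-hop propagation t_prop = 1020000/200000000 = 5.1 ms.
Pipeline fill: first packet needs 3·t_tx to clear all hops; remaining 161 packets each add one t_tx.
Total = (3+162-1)·t_tx + 3·t_prop = 164·0.00605263 + 3·5.1 = 16.3 ms.

16.3 ms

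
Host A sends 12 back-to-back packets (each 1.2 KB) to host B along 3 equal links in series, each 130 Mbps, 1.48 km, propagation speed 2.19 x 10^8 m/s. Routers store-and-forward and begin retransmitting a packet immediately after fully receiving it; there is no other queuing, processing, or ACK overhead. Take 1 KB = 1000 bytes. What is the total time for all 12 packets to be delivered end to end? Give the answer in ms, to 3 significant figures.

Per-hop transmission t_tx = L/R = 9600/130000000 = 0.0738462 ms.
Per-hop propagation t_prop = 1480/219000000 = 0.00675799 ms.
Pipeline fill: first packet needs 3·t_tx to clear all hops; remaining 11 packets each add one t_tx.
Total = (3+12-1)·t_tx + 3·t_prop = 14·0.0738462 + 3·0.00675799 = 1.05 ms.

1.05 ms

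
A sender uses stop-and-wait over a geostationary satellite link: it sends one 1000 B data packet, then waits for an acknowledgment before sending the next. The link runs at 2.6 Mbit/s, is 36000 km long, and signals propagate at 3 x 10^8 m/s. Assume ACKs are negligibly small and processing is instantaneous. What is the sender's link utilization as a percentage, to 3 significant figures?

1.27 %

t_tx = L/R = 8000/2600000 = 0.00307692 s.
t_prop = 36000000/300000000 = 0.12 s; RTT = 0.24 s.
Cycle = t_tx + RTT = 0.243077 s.
Utilization = t_tx / cycle = 0.00307692/0.243077 = 1.27 %.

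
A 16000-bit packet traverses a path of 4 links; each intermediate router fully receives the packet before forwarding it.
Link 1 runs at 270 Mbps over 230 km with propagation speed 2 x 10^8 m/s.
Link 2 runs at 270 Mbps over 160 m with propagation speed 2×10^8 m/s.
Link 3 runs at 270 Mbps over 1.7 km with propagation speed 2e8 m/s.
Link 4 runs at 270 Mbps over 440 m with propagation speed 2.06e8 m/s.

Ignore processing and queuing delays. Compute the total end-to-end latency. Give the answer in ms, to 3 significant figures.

Transmission delay per hop = L/R = 16000/270000000 = 0.0592593 ms; 4 hops → 0.237037 ms.
Propagation delays (d/s per hop): 1.15, 0.0008, 0.0085, 0.00213592 ms; sum = 1.16144 ms.
End-to-end = 1.40 ms.

1.40 ms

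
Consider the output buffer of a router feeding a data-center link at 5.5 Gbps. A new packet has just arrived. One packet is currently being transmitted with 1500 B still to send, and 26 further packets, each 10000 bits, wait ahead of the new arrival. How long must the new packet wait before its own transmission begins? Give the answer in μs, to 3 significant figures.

Each queued packet: L/R = 10000/5500000000 = 1.81818 μs.
26 queued → 47.2727 μs.
Plus remaining 12000 bits of current packet: 2.18182 μs.
Queuing delay = 49.5 μs.

49.5 μs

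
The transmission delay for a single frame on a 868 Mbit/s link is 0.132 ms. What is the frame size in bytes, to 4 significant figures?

14320 bytes

L = R × t_tx = 868000000 b/s × 0.000132 s = 114576 bits.
In bytes: 114576 / 8 = 14320 bytes.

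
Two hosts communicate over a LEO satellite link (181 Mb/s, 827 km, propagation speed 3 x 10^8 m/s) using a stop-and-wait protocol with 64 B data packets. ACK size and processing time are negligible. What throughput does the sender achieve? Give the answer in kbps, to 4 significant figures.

t_tx = L/R = 512/181000000 = 2.82873e-06 s.
t_prop = 827000/300000000 = 0.00275667 s; RTT = 0.00551333 s.
Cycle = t_tx + RTT = 0.00551616 s.
Throughput = L / cycle = 512 / 0.00551616 = 92.82 kbps.

92.82 kbps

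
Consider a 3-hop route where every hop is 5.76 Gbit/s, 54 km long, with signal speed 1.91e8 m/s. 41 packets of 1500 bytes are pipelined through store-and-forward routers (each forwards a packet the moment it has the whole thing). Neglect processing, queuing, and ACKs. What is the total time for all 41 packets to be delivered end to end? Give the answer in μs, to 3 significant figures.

938 μs

Per-hop transmission t_tx = L/R = 12000/5760000000 = 2.08333 μs.
Per-hop propagation t_prop = 54000/191000000 = 282.723 μs.
Pipeline fill: first packet needs 3·t_tx to clear all hops; remaining 40 packets each add one t_tx.
Total = (3+41-1)·t_tx + 3·t_prop = 43·2.08333 + 3·282.723 = 938 μs.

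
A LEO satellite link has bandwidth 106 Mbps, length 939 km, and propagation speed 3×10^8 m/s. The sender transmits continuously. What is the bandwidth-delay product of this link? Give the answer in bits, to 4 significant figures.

Propagation delay = 939000 / 300000000 = 0.00313 s.
BDP = R × t_prop = 106000000 × 0.00313 = 331780 bits.

331800 bits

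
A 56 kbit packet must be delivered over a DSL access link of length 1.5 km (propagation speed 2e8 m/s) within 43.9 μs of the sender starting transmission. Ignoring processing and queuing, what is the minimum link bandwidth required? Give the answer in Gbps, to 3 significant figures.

1.54 Gbps

Propagation delay = 1500 / 200000000 = 7.5 μs.
Transmission budget = 43.9 − 7.5 = 36.4 μs.
R ≥ L / t_tx = 56000 bits / 3.64e-05 s = 1.54 Gbps.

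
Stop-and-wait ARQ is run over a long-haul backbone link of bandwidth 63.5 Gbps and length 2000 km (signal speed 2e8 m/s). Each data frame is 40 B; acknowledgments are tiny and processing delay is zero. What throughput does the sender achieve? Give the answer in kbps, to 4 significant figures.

t_tx = L/R = 320/63500000000 = 5.03937e-09 s.
t_prop = 2000000/200000000 = 0.01 s; RTT = 0.02 s.
Cycle = t_tx + RTT = 0.02 s.
Throughput = L / cycle = 320 / 0.02 = 16.00 kbps.

16.00 kbps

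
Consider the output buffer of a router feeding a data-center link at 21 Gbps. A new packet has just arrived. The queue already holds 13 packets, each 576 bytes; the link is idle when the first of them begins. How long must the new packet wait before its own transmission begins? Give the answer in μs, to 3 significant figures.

2.85 μs

Each queued packet: L/R = 4608/21000000000 = 0.219429 μs.
13 queued → 2.85257 μs.
Queuing delay = 2.85 μs.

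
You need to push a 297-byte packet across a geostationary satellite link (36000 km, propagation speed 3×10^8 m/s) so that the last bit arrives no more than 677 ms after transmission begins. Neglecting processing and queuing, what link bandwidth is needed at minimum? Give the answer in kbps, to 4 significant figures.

4.266 kbps

L = 2376 bits.
Propagation delay = 36000000 / 300000000 = 120 ms.
Transmission budget = 677 − 120 = 557 ms.
R ≥ L / t_tx = 2376 bits / 0.557 s = 4.266 kbps.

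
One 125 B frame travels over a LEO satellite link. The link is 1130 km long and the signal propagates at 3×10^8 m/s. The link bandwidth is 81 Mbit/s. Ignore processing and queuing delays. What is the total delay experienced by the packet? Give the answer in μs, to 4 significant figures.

3779 μs

L = 125 × 8 = 1000 bits.
Transmission delay = L/R = 1000 / 81000000 = 12.3457 μs.
Propagation delay = d/s = 1130000 m / 300000000 m/s = 3766.67 μs.
Total = 3779 μs.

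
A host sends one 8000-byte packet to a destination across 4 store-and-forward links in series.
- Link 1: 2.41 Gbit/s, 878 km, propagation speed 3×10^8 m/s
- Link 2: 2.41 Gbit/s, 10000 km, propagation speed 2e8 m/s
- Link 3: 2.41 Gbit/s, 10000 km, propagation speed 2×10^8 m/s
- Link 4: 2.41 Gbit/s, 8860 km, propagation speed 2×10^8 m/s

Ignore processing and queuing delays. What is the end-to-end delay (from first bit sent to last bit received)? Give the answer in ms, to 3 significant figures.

147 ms

L = 8000 × 8 = 64000 bits.
Transmission delay per hop = L/R = 64000/2410000000 = 0.026556 ms; 4 hops → 0.106224 ms.
Propagation delays (d/s per hop): 2.92667, 50, 50, 44.3 ms; sum = 147.227 ms.
End-to-end = 147 ms.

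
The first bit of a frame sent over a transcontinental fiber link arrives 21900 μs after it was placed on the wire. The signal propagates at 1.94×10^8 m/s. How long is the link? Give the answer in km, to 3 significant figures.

d = s × t_prop = 194000000 × 0.0219 = 4250 km.

4250 km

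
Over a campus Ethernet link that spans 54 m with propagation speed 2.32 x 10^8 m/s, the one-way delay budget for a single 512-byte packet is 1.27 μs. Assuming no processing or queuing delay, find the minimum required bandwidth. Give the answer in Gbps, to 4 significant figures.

3.949 Gbps

L = 4096 bits.
Propagation delay = 54 / 2.32e+08 = 0.232759 μs.
Transmission budget = 1.27 − 0.232759 = 1.03724 μs.
R ≥ L / t_tx = 4096 bits / 1.03724e-06 s = 3.949 Gbps.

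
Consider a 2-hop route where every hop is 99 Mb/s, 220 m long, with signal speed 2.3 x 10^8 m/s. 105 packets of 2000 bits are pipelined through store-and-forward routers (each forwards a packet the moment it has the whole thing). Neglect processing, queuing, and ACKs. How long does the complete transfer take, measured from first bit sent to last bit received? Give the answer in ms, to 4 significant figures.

2.143 ms

Per-hop transmission t_tx = L/R = 2000/99000000 = 0.020202 ms.
Per-hop propagation t_prop = 220/2.3e+08 = 0.000956522 ms.
Pipeline fill: first packet needs 2·t_tx to clear all hops; remaining 104 packets each add one t_tx.
Total = (2+105-1)·t_tx + 2·t_prop = 106·0.020202 + 2·0.000956522 = 2.143 ms.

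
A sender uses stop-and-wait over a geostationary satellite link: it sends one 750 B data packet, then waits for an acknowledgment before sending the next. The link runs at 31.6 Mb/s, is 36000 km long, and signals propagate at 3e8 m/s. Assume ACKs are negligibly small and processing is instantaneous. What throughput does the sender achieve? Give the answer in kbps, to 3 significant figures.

t_tx = L/R = 6000/31600000 = 0.000189873 s.
t_prop = 36000000/300000000 = 0.12 s; RTT = 0.24 s.
Cycle = t_tx + RTT = 0.24019 s.
Throughput = L / cycle = 6000 / 0.24019 = 25.0 kbps.

25.0 kbps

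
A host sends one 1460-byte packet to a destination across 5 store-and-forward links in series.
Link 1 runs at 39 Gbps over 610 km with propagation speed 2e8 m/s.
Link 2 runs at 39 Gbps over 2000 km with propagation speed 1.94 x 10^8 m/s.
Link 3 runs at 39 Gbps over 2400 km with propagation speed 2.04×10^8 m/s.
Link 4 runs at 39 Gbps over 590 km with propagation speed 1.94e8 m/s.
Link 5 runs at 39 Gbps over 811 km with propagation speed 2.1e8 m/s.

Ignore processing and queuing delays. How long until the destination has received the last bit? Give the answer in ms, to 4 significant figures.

32.03 ms

L = 1460 × 8 = 11680 bits.
Transmission delay per hop = L/R = 11680/39000000000 = 0.000299487 ms; 5 hops → 0.00149744 ms.
Propagation delays (d/s per hop): 3.05, 10.3093, 11.7647, 3.04124, 3.8619 ms; sum = 32.0271 ms.
End-to-end = 32.03 ms.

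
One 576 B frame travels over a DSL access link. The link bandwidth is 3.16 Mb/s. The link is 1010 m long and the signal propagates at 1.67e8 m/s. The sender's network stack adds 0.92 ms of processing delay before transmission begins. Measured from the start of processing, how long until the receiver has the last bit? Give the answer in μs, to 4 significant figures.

L = 576 × 8 = 4608 bits.
Transmission delay = L/R = 4608 / 3160000 = 1458.23 μs.
Propagation delay = d/s = 1010 m / 167000000 m/s = 6.0479 μs.
Plus processing delay 0.92 ms = 920 μs.
Total = 2384 μs.

2384 μs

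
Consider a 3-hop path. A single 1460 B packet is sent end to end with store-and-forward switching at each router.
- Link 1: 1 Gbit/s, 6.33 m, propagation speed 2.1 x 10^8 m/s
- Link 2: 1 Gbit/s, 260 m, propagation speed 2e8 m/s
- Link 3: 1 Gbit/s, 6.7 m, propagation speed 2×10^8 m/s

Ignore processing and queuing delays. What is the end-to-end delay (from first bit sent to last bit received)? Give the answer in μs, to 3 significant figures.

L = 1460 × 8 = 11680 bits.
Transmission delay per hop = L/R = 11680/1000000000 = 11.68 μs; 3 hops → 35.04 μs.
Propagation delays (d/s per hop): 0.0301429, 1.3, 0.0335 μs; sum = 1.36364 μs.
End-to-end = 36.4 μs.

36.4 μs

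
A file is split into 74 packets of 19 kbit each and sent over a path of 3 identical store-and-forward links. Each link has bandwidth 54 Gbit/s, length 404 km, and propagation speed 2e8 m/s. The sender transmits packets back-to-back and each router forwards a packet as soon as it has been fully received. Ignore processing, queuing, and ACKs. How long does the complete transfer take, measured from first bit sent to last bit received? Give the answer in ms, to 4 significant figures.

Per-hop transmission t_tx = L/R = 19000/54000000000 = 0.000351852 ms.
Per-hop propagation t_prop = 404000/200000000 = 2.02 ms.
Pipeline fill: first packet needs 3·t_tx to clear all hops; remaining 73 packets each add one t_tx.
Total = (3+74-1)·t_tx + 3·t_prop = 76·0.000351852 + 3·2.02 = 6.087 ms.

6.087 ms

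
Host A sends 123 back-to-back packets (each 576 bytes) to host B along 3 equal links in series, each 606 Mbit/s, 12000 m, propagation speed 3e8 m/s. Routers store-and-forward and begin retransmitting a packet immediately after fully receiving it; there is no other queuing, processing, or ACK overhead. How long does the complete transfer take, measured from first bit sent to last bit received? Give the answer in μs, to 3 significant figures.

1070 μs

Per-hop transmission t_tx = L/R = 4608/606000000 = 7.60396 μs.
Per-hop propagation t_prop = 12000/300000000 = 40 μs.
Pipeline fill: first packet needs 3·t_tx to clear all hops; remaining 122 packets each add one t_tx.
Total = (3+123-1)·t_tx + 3·t_prop = 125·7.60396 + 3·40 = 1070 μs.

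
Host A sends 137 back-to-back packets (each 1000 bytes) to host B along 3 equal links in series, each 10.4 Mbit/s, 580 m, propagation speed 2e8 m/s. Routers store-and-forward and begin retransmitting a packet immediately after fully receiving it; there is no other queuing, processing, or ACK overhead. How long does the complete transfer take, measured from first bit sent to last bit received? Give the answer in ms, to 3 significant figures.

107 ms

Per-hop transmission t_tx = L/R = 8000/10400000 = 0.769231 ms.
Per-hop propagation t_prop = 580/200000000 = 0.0029 ms.
Pipeline fill: first packet needs 3·t_tx to clear all hops; remaining 136 packets each add one t_tx.
Total = (3+137-1)·t_tx + 3·t_prop = 139·0.769231 + 3·0.0029 = 107 ms.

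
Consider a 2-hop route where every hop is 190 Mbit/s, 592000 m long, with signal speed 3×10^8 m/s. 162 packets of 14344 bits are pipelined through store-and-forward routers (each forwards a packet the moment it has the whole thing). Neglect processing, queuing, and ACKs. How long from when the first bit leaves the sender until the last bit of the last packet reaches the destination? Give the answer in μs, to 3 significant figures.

Per-hop transmission t_tx = L/R = 14344/190000000 = 75.4947 μs.
Per-hop propagation t_prop = 592000/300000000 = 1973.33 μs.
Pipeline fill: first packet needs 2·t_tx to clear all hops; remaining 161 packets each add one t_tx.
Total = (2+162-1)·t_tx + 2·t_prop = 163·75.4947 + 2·1973.33 = 16300 μs.

16300 μs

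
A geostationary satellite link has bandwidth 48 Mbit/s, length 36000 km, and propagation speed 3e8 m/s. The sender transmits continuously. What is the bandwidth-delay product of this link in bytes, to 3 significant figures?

720000 bytes

Propagation delay = 36000000 / 300000000 = 0.12 s.
BDP = R × t_prop = 48000000 × 0.12 = 5760000 bits.
In bytes: 5760000/8 = 720000 bytes.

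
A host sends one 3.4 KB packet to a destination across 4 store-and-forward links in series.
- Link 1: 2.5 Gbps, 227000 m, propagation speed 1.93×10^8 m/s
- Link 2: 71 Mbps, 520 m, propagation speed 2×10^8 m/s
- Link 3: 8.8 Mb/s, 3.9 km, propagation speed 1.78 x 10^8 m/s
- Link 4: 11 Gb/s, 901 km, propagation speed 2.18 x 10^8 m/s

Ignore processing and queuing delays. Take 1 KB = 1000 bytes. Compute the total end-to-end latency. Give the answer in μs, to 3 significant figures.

8820 μs

L = 27200 bits.
Transmission delays (L/R per hop): 10.88, 383.099, 3090.91, 2.47273 μs; sum = 3487.36 μs.
Propagation delays (d/s per hop): 1176.17, 2.6, 21.9101, 4133.03 μs; sum = 5333.7 μs.
End-to-end = 8820 μs.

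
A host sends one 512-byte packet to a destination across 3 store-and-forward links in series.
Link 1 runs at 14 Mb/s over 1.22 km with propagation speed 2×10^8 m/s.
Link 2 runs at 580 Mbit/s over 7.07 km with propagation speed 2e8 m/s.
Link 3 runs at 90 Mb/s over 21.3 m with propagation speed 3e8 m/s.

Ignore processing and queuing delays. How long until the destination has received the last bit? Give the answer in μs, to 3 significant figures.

L = 512 × 8 = 4096 bits.
Transmission delays (L/R per hop): 292.571, 7.06207, 45.5111 μs; sum = 345.145 μs.
Propagation delays (d/s per hop): 6.1, 35.35, 0.071 μs; sum = 41.521 μs.
End-to-end = 387 μs.

387 μs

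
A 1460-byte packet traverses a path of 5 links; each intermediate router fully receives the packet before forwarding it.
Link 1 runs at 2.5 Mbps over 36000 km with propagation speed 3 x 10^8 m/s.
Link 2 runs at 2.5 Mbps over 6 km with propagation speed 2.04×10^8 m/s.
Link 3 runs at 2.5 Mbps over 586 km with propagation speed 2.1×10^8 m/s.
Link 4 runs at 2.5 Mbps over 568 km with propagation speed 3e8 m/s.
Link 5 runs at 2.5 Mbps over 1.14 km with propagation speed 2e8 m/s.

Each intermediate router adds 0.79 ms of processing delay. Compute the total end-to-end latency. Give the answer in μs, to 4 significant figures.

151200 μs

L = 1460 × 8 = 11680 bits.
Transmission delay per hop = L/R = 11680/2500000 = 4672 μs; 5 hops → 23360 μs.
Propagation delays (d/s per hop): 120000, 29.4118, 2790.48, 1893.33, 5.7 μs; sum = 124719 μs.
Processing at 4 router(s): 4 × 0.79 ms = 3160 μs.
End-to-end = 151200 μs.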